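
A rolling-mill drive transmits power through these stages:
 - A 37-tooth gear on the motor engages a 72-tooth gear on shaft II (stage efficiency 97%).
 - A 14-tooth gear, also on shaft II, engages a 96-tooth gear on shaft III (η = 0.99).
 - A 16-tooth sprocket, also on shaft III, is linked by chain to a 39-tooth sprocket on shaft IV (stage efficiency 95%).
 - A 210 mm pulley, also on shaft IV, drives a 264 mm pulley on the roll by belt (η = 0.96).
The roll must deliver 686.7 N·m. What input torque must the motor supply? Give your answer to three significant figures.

Overall ratio R = 1.9459 × 6.8571 × 2.4375 × 1.2571 = 40.889; overall efficiency η = 0.97 × 0.99 × 0.95 × 0.96 = 0.8758.
Input torque = output torque / (R × η) = 686.7 / (40.889 × 0.8758) = 19.176 N·m.

19.2 N·m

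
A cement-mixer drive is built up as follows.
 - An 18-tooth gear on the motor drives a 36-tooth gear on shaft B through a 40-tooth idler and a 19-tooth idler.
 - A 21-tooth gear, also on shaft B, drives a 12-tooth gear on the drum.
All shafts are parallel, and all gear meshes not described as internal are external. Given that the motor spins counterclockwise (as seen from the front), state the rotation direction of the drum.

counterclockwise

the motor → shaft B: driver → idler → idler → driven is 3 external meshes, 3 reversals → CW.
shaft B → the drum: external mesh, 1 reversal → CCW.
4 reversals in total — an even number — so the drum turns the same way as the motor.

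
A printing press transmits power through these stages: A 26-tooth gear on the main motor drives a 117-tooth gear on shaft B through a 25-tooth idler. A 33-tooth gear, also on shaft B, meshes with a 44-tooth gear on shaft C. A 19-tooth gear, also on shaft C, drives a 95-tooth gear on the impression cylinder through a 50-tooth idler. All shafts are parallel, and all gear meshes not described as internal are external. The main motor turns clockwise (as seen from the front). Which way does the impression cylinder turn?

anticlockwise

the main motor → shaft B: driver → idler → driven is 2 external meshes, 2 reversals → CW.
shaft B → shaft C: external mesh, 1 reversal → CCW.
shaft C → the impression cylinder: driver → idler → driven is 2 external meshes, 2 reversals → CCW.
5 reversals in total — an odd number — so the impression cylinder turns opposite to the main motor.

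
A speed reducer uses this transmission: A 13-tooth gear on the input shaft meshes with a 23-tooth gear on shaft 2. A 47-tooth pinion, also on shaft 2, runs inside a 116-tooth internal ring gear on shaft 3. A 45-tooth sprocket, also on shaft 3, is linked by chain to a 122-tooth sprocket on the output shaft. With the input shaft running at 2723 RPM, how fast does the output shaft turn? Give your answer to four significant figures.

Gear mesh: ratio = 23/13 = 1.7692, so shaft 2 turns at 2723 / 1.7692 = 1539.1 RPM.
Internal gear: ratio = 116/47 = 2.4681, so shaft 3 turns at 1539.1 / 2.4681 = 623.6 RPM.
Chain: ratio = 122/45 = 2.7111, so the output shaft turns at 623.6 / 2.7111 = 230.01 RPM.

230.0 RPM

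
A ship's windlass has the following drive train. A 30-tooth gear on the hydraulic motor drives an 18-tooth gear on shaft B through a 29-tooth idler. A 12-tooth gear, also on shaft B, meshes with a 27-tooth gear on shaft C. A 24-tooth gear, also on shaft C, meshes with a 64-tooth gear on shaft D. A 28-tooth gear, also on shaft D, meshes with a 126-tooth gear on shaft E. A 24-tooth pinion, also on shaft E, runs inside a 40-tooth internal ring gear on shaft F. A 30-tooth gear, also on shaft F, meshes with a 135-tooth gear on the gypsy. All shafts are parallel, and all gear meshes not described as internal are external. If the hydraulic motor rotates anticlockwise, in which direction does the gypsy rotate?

the hydraulic motor → shaft B: driver → idler → driven is 2 external meshes, 2 reversals → CCW.
shaft B → shaft C: external mesh, 1 reversal → CW.
shaft C → shaft D: external mesh, 1 reversal → CCW.
shaft D → shaft E: external mesh, 1 reversal → CW.
shaft E → shaft F: internal mesh, same direction → CW.
shaft F → the gypsy: external mesh, 1 reversal → CCW.
6 reversals in total — an even number — so the gypsy turns the same way as the hydraulic motor.

anticlockwise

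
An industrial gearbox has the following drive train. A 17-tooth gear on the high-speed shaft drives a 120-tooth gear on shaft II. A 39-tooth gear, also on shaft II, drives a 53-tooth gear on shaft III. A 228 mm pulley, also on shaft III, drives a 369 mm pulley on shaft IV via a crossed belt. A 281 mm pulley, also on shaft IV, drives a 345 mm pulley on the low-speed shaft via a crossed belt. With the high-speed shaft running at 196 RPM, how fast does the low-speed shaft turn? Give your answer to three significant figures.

10.3 RPM

Gear mesh: ratio = 120/17 = 7.0588, so shaft II turns at 196 / 7.0588 = 27.767 RPM.
Gear mesh: ratio = 53/39 = 1.359, so shaft III turns at 27.767 / 1.359 = 20.432 RPM.
Belt: ratio = 369/228 = 1.6184, so shaft IV turns at 20.432 / 1.6184 = 12.625 RPM.
Belt: ratio = 345/281 = 1.2278, so the low-speed shaft turns at 12.625 / 1.2278 = 10.283 RPM.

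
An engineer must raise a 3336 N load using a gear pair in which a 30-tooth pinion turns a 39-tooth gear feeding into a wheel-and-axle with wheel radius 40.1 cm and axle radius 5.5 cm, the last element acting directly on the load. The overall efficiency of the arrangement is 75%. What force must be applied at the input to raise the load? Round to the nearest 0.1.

469.3 N

Gear pair MA = 39/30 = 1.3.
Wheel-and-axle MA = R/r = 40.1/5.5 = 7.2909.
Combined ideal MA = 1.3 × 7.2909 = 9.4782.
Actual MA = 9.4782 × 0.75 = 7.1086.
Effort = load / actual MA = 3336 / 7.1086 = 469.29 N.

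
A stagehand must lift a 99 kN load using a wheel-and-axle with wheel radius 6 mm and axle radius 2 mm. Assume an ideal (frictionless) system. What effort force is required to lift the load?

33 kN

Wheel-and-axle MA = R/r = 6/2 = 3.
Effort = load / MA = 99 / 3 = 33 kN.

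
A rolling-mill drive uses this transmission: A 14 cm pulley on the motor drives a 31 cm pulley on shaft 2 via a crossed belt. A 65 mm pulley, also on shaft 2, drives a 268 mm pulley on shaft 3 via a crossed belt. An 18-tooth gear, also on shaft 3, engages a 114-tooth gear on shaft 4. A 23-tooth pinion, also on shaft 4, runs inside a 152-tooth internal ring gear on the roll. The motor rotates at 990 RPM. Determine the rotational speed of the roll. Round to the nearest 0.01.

2.59 RPM

belt 31/14 = 2.2143 → 990/2.2143 = 447.1 RPM
belt 268/65 = 4.1231 → 447.1/4.1231 = 108.44 RPM
gear mesh 114/18 = 6.3333 → 108.44/6.3333 = 17.122 RPM
internal gear 152/23 = 6.6087 → 17.122/6.6087 = 2.5908 RPM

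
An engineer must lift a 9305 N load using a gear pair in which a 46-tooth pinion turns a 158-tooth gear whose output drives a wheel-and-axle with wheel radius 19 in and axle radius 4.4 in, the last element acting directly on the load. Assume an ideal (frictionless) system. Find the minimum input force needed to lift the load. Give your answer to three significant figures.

Gear pair MA = 158/46 = 3.4348.
Wheel-and-axle MA = R/r = 19/4.4 = 4.3182.
Combined ideal MA = 3.4348 × 4.3182 = 14.832.
Effort = load / MA = 9305 / 14.832 = 627.36 N.

627 N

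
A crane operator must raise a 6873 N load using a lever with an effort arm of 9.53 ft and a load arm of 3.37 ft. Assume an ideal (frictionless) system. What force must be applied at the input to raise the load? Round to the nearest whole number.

Lever MA = effort arm / load arm = 9.53/3.37 = 2.8279.
Effort = load / MA = 6873 / 2.8279 = 2430.4 N.

2430 N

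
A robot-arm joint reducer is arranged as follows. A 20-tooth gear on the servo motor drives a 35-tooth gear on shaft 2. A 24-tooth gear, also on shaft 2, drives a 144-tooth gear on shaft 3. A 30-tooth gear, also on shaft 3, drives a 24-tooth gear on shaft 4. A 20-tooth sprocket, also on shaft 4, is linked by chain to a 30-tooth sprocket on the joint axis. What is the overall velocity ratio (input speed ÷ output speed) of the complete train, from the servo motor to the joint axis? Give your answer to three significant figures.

12.6

Each stage contributes driven/driver: gear mesh 35/20 = 1.75, gear mesh 144/24 = 6, gear mesh 24/30 = 0.8, chain 30/20 = 1.5.
Overall: 1.75 × 6 × 0.8 × 1.5 = 12.6.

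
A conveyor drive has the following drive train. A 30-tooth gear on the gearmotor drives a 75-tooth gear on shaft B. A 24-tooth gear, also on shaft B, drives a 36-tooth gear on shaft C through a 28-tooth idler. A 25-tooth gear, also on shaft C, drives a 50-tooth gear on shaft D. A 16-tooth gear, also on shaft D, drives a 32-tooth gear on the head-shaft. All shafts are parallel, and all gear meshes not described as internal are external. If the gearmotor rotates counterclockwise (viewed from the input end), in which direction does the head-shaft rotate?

the gearmotor → shaft B: external mesh, 1 reversal → CW.
shaft B → shaft C: driver → idler → driven is 2 external meshes, 2 reversals → CW.
shaft C → shaft D: external mesh, 1 reversal → CCW.
shaft D → the head-shaft: external mesh, 1 reversal → CW.
5 reversals in total — an odd number — so the head-shaft turns opposite to the gearmotor.

clockwise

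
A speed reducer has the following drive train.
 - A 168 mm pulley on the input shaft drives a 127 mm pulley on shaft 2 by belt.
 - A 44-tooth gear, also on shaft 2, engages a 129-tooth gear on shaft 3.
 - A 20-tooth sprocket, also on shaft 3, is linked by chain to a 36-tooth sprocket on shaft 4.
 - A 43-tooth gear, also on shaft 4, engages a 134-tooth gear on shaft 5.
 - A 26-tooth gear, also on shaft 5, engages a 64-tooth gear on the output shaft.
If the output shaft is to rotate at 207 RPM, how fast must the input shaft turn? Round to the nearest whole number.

Overall ratio R = 0.75595 × 2.9318 × 1.8 × 3.1163 × 2.4615 = 30.602.
Required input speed = output speed × R = 207 × 30.602 = 6334.6 RPM.

6335 RPM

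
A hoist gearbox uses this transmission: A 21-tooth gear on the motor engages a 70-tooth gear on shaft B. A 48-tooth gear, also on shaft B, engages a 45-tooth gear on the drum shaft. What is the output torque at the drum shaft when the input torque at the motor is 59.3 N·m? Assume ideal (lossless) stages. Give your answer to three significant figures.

gear mesh 70/21 = 3.3333 → τ = 59.3·3.3333 = 197.67 N·m
gear mesh 45/48 = 0.9375 → τ = 197.67·0.9375 = 185.31 N·m

185 N·m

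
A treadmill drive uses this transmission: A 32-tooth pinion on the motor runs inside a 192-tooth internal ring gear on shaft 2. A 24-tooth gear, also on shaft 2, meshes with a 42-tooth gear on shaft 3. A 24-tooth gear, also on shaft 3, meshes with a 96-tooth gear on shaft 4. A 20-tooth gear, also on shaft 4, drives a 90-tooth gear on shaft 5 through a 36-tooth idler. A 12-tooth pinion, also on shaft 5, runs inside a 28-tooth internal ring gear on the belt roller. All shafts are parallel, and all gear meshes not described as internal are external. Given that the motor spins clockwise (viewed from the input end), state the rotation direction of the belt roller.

the motor → shaft 2: internal mesh, same direction → CW.
shaft 2 → shaft 3: external mesh, 1 reversal → CCW.
shaft 3 → shaft 4: external mesh, 1 reversal → CW.
shaft 4 → shaft 5: driver → idler → driven is 2 external meshes, 2 reversals → CW.
shaft 5 → the belt roller: internal mesh, same direction → CW.
4 reversals in total — an even number — so the belt roller turns the same way as the motor.

clockwise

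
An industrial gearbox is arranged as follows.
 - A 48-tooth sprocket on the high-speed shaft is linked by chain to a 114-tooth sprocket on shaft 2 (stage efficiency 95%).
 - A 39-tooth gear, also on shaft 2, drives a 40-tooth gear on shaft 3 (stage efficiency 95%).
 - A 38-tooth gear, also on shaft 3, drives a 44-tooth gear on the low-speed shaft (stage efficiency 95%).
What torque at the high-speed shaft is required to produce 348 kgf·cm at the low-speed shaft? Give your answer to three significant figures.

Overall ratio R = 2.375 × 1.0256 × 1.1579 = 2.8205; overall efficiency η = 0.95 × 0.95 × 0.95 = 0.8574.
Input torque = output torque / (R × η) = 348 / (2.8205 × 0.8574) = 143.91 kgf·cm.

144 kgf·cm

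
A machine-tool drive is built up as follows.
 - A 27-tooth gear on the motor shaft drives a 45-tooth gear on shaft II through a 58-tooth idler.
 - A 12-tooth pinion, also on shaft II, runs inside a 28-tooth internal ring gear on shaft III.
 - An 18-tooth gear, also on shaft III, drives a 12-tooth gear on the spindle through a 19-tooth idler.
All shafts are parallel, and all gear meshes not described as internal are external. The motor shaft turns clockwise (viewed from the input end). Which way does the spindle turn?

clockwise

the motor shaft → shaft II: driver → idler → driven is 2 external meshes, 2 reversals → CW.
shaft II → shaft III: internal mesh, same direction → CW.
shaft III → the spindle: driver → idler → driven is 2 external meshes, 2 reversals → CW.
4 reversals in total — an even number — so the spindle turns the same way as the motor shaft.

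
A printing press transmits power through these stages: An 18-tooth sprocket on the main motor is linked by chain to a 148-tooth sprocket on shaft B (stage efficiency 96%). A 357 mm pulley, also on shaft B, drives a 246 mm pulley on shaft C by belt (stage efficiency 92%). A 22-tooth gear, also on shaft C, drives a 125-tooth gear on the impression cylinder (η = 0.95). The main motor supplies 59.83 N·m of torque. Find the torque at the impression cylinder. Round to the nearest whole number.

After the chain (148/18): 59.83 × 8.2222 × 0.96 = 472.26 N·m
After the belt (246/357): 472.26 × 0.68908 × 0.92 = 299.39 N·m
After the gear mesh (125/22): 299.39 × 5.6818 × 0.95 = 1616 N·m

1616 N·m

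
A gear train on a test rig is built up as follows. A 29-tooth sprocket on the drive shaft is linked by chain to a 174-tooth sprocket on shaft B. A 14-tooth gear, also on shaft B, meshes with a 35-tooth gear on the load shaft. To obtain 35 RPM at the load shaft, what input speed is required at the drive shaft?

525 RPM

Overall ratio R = 6 × 2.5 = 15.
Required input speed = output speed × R = 35 × 15 = 525 RPM.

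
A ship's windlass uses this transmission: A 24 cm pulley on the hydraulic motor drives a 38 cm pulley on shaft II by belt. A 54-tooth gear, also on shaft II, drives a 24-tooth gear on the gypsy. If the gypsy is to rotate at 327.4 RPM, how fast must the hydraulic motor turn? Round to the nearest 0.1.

Overall ratio R = 1.5833 × 0.44444 = 0.7037.
Required input speed = output speed × R = 327.4 × 0.7037 = 230.39 RPM.

230.4 RPM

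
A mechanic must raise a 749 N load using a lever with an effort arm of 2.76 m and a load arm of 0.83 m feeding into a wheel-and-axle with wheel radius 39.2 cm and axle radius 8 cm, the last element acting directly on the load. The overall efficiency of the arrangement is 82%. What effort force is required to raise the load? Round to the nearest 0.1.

56.1 N

Lever MA = effort arm / load arm = 2.76/0.83 = 3.3253.
Wheel-and-axle MA = R/r = 39.2/8 = 4.9.
Combined ideal MA = 3.3253 × 4.9 = 16.294.
Actual MA = 16.294 × 0.82 = 13.361.
Effort = load / actual MA = 749 / 13.361 = 56.058 N.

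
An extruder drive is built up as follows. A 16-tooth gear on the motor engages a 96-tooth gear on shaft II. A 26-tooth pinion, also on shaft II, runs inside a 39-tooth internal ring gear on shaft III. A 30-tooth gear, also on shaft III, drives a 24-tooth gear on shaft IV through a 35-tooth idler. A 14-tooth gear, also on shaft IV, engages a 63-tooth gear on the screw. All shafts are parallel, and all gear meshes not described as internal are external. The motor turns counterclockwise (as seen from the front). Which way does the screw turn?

counterclockwise

the motor → shaft II: external mesh, 1 reversal → CW.
shaft II → shaft III: internal mesh, same direction → CW.
shaft III → shaft IV: driver → idler → driven is 2 external meshes, 2 reversals → CW.
shaft IV → the screw: external mesh, 1 reversal → CCW.
4 reversals in total — an even number — so the screw turns the same way as the motor.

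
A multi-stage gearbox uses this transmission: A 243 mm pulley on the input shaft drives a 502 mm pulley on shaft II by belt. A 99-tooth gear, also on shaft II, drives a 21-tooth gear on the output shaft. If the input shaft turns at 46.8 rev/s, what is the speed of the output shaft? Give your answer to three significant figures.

belt 502/243 = 2.0658 → 46.8/2.0658 = 22.654 rev/s
gear mesh 21/99 = 0.21212 → 22.654/0.21212 = 106.8 rev/s

107 rev/s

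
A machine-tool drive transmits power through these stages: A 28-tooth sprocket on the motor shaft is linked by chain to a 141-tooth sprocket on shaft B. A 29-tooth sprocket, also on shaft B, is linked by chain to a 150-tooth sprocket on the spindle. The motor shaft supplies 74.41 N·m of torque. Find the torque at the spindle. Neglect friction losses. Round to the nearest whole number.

After the chain (141/28): 74.41 × 5.0357 = 374.71 N·m
After the chain (150/29): 374.71 × 5.1724 = 1938.1 N·m

1938 N·m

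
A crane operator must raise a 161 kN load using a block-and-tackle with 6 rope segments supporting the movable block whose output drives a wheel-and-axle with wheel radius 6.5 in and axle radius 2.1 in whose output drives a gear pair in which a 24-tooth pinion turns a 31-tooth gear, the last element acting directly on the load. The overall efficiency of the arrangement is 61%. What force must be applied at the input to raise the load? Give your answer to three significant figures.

Block-and-tackle MA = number of supporting rope parts = 6.
Wheel-and-axle MA = R/r = 6.5/2.1 = 3.0952.
Gear pair MA = 31/24 = 1.2917.
Combined ideal MA = 6 × 3.0952 × 1.2917 = 23.988.
Actual MA = 23.988 × 0.61 = 14.633.
Effort = load / actual MA = 161 / 14.633 = 11.003 kN.

11.0 kN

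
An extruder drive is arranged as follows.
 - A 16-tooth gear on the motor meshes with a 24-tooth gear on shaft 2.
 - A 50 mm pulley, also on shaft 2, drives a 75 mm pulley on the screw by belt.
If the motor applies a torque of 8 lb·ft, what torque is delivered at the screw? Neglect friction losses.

18 lb·ft

gear mesh 24/16 = 1.5 → τ = 8·1.5 = 12 lb·ft
belt 75/50 = 1.5 → τ = 12·1.5 = 18 lb·ft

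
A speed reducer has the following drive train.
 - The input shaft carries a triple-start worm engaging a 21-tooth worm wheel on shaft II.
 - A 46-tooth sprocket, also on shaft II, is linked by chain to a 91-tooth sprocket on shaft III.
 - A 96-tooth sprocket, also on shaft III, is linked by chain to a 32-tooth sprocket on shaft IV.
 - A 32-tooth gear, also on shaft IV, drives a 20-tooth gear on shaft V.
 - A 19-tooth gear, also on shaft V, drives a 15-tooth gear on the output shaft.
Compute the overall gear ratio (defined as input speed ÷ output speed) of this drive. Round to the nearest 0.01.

2.28

Each stage contributes driven/driver: worm 21/3 = 7, chain 91/46 = 1.9783, chain 32/96 = 0.33333, gear mesh 20/32 = 0.625, gear mesh 15/19 = 0.78947.
Overall: 7 × 1.9783 × 0.33333 × 0.625 × 0.78947 = 2.2776.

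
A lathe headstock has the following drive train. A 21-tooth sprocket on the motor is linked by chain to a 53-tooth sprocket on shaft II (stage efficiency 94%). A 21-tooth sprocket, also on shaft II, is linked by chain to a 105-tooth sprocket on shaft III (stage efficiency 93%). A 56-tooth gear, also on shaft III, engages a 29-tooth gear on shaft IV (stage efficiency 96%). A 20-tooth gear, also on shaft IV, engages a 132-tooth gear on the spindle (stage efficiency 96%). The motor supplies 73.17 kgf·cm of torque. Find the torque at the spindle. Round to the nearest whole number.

2543 kgf·cm

Chain: ratio = 53/21 = 2.5238; torque at shaft II = 73.17 × 2.5238 × 0.94 = 173.59 kgf·cm.
Chain: ratio = 105/21 = 5; torque at shaft III = 173.59 × 5 × 0.93 = 807.18 kgf·cm.
Gear mesh: ratio = 29/56 = 0.51786; torque at shaft IV = 807.18 × 0.51786 × 0.96 = 401.28 kgf·cm.
Gear mesh: ratio = 132/20 = 6.6; torque at the spindle = 401.28 × 6.6 × 0.96 = 2542.5 kgf·cm.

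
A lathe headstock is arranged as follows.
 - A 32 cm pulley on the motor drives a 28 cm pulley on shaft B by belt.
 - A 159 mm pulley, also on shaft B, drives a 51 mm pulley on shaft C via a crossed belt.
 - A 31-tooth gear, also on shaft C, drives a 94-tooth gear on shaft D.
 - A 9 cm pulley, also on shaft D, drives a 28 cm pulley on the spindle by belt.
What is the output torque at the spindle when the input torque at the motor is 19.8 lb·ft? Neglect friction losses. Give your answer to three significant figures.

52.4 lb·ft

After the belt (28/32): 19.8 × 0.875 = 17.325 lb·ft
After the belt (51/159): 17.325 × 0.32075 = 5.5571 lb·ft
After the gear mesh (94/31): 5.5571 × 3.0323 = 16.85 lb·ft
After the belt (28/9): 16.85 × 3.1111 = 52.424 lb·ft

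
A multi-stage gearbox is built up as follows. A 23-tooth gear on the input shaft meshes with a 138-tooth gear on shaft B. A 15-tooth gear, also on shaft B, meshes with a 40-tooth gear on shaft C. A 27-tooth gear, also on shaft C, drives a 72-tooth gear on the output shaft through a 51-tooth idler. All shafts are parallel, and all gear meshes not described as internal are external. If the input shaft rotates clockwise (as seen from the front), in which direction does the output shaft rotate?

the input shaft → shaft B: external mesh, 1 reversal → CCW.
shaft B → shaft C: external mesh, 1 reversal → CW.
shaft C → the output shaft: driver → idler → driven is 2 external meshes, 2 reversals → CW.
4 reversals in total — an even number — so the output shaft turns the same way as the input shaft.

clockwise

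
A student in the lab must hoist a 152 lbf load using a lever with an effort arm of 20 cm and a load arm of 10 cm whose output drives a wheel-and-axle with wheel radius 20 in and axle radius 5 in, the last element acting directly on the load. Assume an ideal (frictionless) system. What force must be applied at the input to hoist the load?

Lever MA = effort arm / load arm = 20/10 = 2.
Wheel-and-axle MA = R/r = 20/5 = 4.
Combined ideal MA = 2 × 4 = 8.
Effort = load / MA = 152 / 8 = 19 lbf.

19 lbf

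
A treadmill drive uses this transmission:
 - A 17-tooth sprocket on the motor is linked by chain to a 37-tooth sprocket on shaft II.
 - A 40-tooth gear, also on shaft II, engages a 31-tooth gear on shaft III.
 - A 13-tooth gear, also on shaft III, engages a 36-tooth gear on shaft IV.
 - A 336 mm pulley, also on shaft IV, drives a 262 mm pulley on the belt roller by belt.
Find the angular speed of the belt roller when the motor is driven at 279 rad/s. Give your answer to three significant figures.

76.6 rad/s

the motor → shaft II (chain, 37/17): 279 ÷ 2.1765 = 128.19 rad/s
shaft II → shaft III (gear mesh, 31/40): 128.19 ÷ 0.775 = 165.41 rad/s
shaft III → shaft IV (gear mesh, 36/13): 165.41 ÷ 2.7692 = 59.73 rad/s
shaft IV → the belt roller (belt, 262/336): 59.73 ÷ 0.77976 = 76.6 rad/s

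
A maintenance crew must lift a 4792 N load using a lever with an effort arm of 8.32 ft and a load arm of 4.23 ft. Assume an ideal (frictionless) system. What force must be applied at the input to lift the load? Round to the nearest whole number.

2436 N

Lever MA = effort arm / load arm = 8.32/4.23 = 1.9669.
Effort = load / MA = 4792 / 1.9669 = 2436.3 N.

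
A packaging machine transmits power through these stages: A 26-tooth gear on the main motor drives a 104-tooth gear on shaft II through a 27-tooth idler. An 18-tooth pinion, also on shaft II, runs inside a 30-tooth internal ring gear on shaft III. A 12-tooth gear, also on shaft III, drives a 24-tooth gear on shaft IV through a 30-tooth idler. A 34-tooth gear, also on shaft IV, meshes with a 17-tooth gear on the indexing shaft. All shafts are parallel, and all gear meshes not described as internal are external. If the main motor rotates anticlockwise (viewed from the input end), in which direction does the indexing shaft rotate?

clockwise

the main motor → shaft II: driver → idler → driven is 2 external meshes, 2 reversals → CCW.
shaft II → shaft III: internal mesh, same direction → CCW.
shaft III → shaft IV: driver → idler → driven is 2 external meshes, 2 reversals → CCW.
shaft IV → the indexing shaft: external mesh, 1 reversal → CW.
5 reversals in total — an odd number — so the indexing shaft turns opposite to the main motor.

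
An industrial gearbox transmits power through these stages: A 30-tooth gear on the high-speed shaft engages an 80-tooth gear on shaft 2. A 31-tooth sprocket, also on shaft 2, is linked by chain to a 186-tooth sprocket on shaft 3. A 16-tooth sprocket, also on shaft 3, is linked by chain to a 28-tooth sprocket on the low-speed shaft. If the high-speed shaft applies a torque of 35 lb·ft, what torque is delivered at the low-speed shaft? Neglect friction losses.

After the gear mesh (80/30): 35 × 2.6667 = 93.333 lb·ft
After the chain (186/31): 93.333 × 6 = 560 lb·ft
After the chain (28/16): 560 × 1.75 = 980 lb·ft

980 lb·ft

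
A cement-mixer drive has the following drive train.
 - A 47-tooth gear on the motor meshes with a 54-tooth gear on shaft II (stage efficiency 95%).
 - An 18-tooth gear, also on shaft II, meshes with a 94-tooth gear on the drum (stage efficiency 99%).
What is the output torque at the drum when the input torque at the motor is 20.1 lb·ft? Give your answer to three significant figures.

113 lb·ft

gear mesh 54/47 = 1.1489 → τ = 20.1·1.1489·0.95 = 21.939 lb·ft
gear mesh 94/18 = 5.2222 → τ = 21.939·5.2222·0.99 = 113.42 lb·ft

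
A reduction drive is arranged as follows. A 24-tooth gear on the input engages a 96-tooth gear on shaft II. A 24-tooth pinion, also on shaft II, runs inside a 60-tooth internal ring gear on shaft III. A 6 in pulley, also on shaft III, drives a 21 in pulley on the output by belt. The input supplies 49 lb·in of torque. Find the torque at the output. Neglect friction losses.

1715 lb·in

After the gear mesh (96/24): 49 × 4 = 196 lb·in
After the internal gear (60/24): 196 × 2.5 = 490 lb·in
After the belt (21/6): 490 × 3.5 = 1715 lb·in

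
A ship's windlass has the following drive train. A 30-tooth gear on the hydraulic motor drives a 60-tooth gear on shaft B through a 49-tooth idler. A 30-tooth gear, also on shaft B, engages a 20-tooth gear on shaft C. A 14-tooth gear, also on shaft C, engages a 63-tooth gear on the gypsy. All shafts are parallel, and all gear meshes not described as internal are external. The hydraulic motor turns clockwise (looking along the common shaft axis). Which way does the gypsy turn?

clockwise

the hydraulic motor → shaft B: driver → idler → driven is 2 external meshes, 2 reversals → CW.
shaft B → shaft C: external mesh, 1 reversal → CCW.
shaft C → the gypsy: external mesh, 1 reversal → CW.
4 reversals in total — an even number — so the gypsy turns the same way as the hydraulic motor.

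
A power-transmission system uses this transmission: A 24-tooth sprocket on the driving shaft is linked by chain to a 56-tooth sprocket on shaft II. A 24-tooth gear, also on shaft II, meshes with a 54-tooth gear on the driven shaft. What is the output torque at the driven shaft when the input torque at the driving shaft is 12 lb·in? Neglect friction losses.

63 lb·in

chain 56/24 = 2.3333 → τ = 12·2.3333 = 28 lb·in
gear mesh 54/24 = 2.25 → τ = 28·2.25 = 63 lb·in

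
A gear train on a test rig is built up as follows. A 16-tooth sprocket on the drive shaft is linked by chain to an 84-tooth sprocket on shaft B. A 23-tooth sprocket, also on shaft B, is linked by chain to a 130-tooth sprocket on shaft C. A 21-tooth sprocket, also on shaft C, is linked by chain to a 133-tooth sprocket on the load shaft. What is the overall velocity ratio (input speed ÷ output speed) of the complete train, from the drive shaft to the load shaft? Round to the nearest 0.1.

187.9

Each stage contributes driven/driver: chain 84/16 = 5.25, chain 130/23 = 5.6522, chain 133/21 = 6.3333.
Overall: 5.25 × 5.6522 × 6.3333 = 187.93.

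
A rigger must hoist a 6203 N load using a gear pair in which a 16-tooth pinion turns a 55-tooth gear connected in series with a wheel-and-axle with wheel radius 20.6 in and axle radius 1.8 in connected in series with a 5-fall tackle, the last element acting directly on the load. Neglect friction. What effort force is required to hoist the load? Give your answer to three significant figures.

Gear pair MA = 55/16 = 3.4375.
Wheel-and-axle MA = R/r = 20.6/1.8 = 11.444.
Block-and-tackle MA = number of supporting rope parts = 5.
Combined ideal MA = 3.4375 × 11.444 × 5 = 196.7.
Effort = load / MA = 6203 / 196.7 = 31.535 N.

31.5 N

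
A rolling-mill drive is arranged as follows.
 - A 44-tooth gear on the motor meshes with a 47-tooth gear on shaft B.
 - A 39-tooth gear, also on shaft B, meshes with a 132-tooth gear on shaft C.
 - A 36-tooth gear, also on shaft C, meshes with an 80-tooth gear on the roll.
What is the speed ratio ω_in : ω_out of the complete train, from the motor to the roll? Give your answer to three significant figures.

8.03

Each stage contributes driven/driver: gear mesh 47/44 = 1.0682, gear mesh 132/39 = 3.3846, gear mesh 80/36 = 2.2222.
Overall: 1.0682 × 3.3846 × 2.2222 = 8.0342.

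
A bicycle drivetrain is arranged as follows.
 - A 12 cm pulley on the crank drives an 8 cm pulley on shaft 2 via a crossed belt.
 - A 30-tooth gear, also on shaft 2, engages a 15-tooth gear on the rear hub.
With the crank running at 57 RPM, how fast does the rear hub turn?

171 RPM

the crank → shaft 2 (belt, 8/12): 57 ÷ 0.66667 = 85.5 RPM
shaft 2 → the rear hub (gear mesh, 15/30): 85.5 ÷ 0.5 = 171 RPM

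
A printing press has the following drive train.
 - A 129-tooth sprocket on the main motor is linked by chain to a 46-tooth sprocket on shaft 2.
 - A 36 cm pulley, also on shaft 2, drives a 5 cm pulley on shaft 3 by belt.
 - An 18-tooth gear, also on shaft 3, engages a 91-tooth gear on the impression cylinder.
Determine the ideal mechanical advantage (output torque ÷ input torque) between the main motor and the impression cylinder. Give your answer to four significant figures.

0.2504

Each stage contributes driven/driver: chain 46/129 = 0.35659, belt 5/36 = 0.13889, gear mesh 91/18 = 5.0556.
Overall: 0.35659 × 0.13889 × 5.0556 = 0.25038.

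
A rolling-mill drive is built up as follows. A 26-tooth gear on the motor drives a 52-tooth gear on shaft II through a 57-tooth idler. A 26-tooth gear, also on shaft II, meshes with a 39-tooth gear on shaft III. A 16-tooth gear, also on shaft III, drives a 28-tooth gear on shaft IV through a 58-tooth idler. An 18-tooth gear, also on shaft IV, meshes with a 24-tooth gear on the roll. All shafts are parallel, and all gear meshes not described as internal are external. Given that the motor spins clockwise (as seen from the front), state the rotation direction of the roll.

the motor → shaft II: driver → idler → driven is 2 external meshes, 2 reversals → CW.
shaft II → shaft III: external mesh, 1 reversal → CCW.
shaft III → shaft IV: driver → idler → driven is 2 external meshes, 2 reversals → CCW.
shaft IV → the roll: external mesh, 1 reversal → CW.
6 reversals in total — an even number — so the roll turns the same way as the motor.

clockwise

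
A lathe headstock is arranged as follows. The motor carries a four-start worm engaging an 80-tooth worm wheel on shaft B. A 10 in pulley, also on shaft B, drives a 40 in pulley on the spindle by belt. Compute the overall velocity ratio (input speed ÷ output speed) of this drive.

Each stage contributes driven/driver: worm 80/4 = 20, belt 40/10 = 4.
Overall: 20 × 4 = 80.

80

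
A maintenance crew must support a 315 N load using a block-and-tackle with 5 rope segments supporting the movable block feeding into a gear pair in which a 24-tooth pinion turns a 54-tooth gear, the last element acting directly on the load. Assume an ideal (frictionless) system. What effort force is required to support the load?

28 N

Block-and-tackle MA = number of supporting rope parts = 5.
Gear pair MA = 54/24 = 2.25.
Combined ideal MA = 5 × 2.25 = 11.25.
Effort = load / MA = 315 / 11.25 = 28 N.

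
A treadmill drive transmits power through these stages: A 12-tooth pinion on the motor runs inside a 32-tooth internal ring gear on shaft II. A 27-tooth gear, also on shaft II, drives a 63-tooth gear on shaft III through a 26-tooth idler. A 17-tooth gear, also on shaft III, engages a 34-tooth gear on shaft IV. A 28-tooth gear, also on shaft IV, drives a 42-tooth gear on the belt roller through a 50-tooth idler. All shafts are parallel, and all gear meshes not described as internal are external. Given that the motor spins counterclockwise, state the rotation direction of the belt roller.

clockwise

the motor → shaft II: internal mesh, same direction → CCW.
shaft II → shaft III: driver → idler → driven is 2 external meshes, 2 reversals → CCW.
shaft III → shaft IV: external mesh, 1 reversal → CW.
shaft IV → the belt roller: driver → idler → driven is 2 external meshes, 2 reversals → CW.
5 reversals in total — an odd number — so the belt roller turns opposite to the motor.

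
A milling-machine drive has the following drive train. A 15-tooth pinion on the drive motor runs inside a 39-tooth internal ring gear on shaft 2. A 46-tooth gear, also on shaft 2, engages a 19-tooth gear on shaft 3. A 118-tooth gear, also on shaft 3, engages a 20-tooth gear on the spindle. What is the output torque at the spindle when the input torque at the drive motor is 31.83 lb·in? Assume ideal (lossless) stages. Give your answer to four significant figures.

5.794 lb·in

Internal gear: ratio = 39/15 = 2.6; torque at shaft 2 = 31.83 × 2.6 = 82.758 lb·in.
Gear mesh: ratio = 19/46 = 0.41304; torque at shaft 3 = 82.758 × 0.41304 = 34.183 lb·in.
Gear mesh: ratio = 20/118 = 0.16949; torque at the spindle = 34.183 × 0.16949 = 5.7937 lb·in.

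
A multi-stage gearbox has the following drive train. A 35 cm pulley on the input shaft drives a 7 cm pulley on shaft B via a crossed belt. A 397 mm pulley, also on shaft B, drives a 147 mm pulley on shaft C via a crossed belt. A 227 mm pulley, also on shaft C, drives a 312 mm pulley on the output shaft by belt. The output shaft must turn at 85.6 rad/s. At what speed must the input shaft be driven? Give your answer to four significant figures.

8.713 rad/s

Overall ratio R = 0.2 × 0.37028 × 1.3744 = 0.10179.
Required input speed = output speed × R = 85.6 × 0.10179 = 8.7128 rad/s.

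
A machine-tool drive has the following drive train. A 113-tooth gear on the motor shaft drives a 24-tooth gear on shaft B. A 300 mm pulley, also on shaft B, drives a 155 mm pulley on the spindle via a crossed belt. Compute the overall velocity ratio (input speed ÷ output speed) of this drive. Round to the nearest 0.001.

Each stage contributes driven/driver: gear mesh 24/113 = 0.21239, belt 155/300 = 0.51667.
Overall: 0.21239 × 0.51667 = 0.10973.

0.110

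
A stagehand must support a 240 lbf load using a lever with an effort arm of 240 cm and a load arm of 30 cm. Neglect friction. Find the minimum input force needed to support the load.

30 lbf

Lever MA = effort arm / load arm = 240/30 = 8.
Effort = load / MA = 240 / 8 = 30 lbf.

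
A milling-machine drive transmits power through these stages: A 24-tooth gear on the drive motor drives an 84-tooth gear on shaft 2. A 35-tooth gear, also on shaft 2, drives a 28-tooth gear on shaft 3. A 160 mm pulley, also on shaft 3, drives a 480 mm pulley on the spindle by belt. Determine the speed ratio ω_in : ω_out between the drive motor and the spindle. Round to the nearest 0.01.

Each stage contributes driven/driver: gear mesh 84/24 = 3.5, gear mesh 28/35 = 0.8, belt 480/160 = 3.
Overall: 3.5 × 0.8 × 3 = 8.4.

8.40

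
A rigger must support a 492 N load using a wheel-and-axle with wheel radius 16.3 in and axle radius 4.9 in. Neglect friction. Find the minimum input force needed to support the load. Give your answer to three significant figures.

Wheel-and-axle MA = R/r = 16.3/4.9 = 3.3265.
Effort = load / MA = 492 / 3.3265 = 147.9 N.

148 N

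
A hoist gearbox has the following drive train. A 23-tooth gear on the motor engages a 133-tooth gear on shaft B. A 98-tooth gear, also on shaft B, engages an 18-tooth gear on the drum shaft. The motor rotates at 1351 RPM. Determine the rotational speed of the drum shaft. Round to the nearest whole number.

gear mesh 133/23 = 5.7826 → 1351/5.7826 = 233.63 RPM
gear mesh 18/98 = 0.18367 → 233.63/0.18367 = 1272 RPM

1272 RPM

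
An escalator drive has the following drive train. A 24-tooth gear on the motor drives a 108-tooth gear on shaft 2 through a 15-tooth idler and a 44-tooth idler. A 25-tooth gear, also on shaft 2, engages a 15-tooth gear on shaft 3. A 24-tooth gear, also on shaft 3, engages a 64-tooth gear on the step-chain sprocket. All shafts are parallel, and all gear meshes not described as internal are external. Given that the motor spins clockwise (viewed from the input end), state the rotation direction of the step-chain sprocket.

the motor → shaft 2: driver → idler → idler → driven is 3 external meshes, 3 reversals → CCW.
shaft 2 → shaft 3: external mesh, 1 reversal → CW.
shaft 3 → the step-chain sprocket: external mesh, 1 reversal → CCW.
5 reversals in total — an odd number — so the step-chain sprocket turns opposite to the motor.

anticlockwise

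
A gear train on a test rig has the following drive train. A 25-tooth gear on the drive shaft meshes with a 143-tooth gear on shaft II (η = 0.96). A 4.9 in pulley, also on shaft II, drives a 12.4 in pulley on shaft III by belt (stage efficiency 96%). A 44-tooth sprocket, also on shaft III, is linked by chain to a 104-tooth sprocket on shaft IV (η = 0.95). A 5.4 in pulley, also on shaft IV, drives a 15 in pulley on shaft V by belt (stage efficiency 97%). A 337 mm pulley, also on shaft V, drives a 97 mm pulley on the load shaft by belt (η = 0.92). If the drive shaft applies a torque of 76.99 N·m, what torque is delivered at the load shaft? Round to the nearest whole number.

Gear mesh: ratio = 143/25 = 5.72; torque at shaft II = 76.99 × 5.72 × 0.96 = 422.77 N·m.
Belt: ratio = 12.4/4.9 = 2.5306; torque at shaft III = 422.77 × 2.5306 × 0.96 = 1027.1 N·m.
Chain: ratio = 104/44 = 2.3636; torque at shaft IV = 1027.1 × 2.3636 × 0.95 = 2306.2 N·m.
Belt: ratio = 15/5.4 = 2.7778; torque at shaft V = 2306.2 × 2.7778 × 0.97 = 6214 N·m.
Belt: ratio = 97/337 = 0.28783; torque at the load shaft = 6214 × 0.28783 × 0.92 = 1645.5 N·m.

1646 N·m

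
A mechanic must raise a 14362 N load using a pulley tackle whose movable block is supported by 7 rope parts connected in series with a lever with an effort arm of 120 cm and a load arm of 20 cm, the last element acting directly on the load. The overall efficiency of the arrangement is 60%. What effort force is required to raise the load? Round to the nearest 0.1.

Block-and-tackle MA = number of supporting rope parts = 7.
Lever MA = effort arm / load arm = 120/20 = 6.
Combined ideal MA = 7 × 6 = 42.
Actual MA = 42 × 0.60 = 25.2.
Effort = load / actual MA = 14362 / 25.2 = 569.92 N.

569.9 N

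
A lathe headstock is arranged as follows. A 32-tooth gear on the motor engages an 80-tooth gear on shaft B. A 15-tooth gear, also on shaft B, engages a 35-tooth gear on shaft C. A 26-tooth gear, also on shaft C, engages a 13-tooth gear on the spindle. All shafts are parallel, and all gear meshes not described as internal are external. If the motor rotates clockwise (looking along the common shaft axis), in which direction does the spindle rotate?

the motor → shaft B: external mesh, 1 reversal → CCW.
shaft B → shaft C: external mesh, 1 reversal → CW.
shaft C → the spindle: external mesh, 1 reversal → CCW.
3 reversals in total — an odd number — so the spindle turns opposite to the motor.

counterclockwise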